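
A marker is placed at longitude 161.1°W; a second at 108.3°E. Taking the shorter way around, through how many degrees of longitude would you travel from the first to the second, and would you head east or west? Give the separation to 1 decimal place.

Raw difference: 108.3 − -161.1 = 269.4°.
Normalise into (−180°, 180°]: 269.4° − 360° = -90.6°.
Negative ⇒ the second point lies to the west; separation 90.6°.

90.6° west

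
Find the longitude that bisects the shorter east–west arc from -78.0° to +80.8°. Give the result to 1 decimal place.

Signed shortest Δλ from -78.0° to +80.8° is +158.8°.
Midpoint longitude = -78.0° + (+158.8°)/2 = -78.0° + 79.4° = +1.4°.

+1.4°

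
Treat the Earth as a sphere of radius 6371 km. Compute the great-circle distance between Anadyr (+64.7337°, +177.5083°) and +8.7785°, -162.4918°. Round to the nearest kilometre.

6416 km

Δλ = -162.4918 − 177.5083 = -340.0001°; wrapped into (−180°, 180°]: 19.9999°.
Δφ = 8.7785 − 64.7337 = -55.9552°.
a = sin²(Δφ/2) + cos φ₁ · cos φ₂ · sin²(Δλ/2) = 0.232799.
c = 2·atan2(√a, √(1−a)) = 1.00700 rad → d = 6371·c ≈ 6415.57 km.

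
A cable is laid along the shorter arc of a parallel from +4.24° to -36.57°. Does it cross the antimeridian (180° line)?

No

Signed shortest Δλ = ((-36.57 − 4.24 + 180) mod 360) − 180 = -40.81°.
Going west by 40.81° from +4.24° reaches -36.57° without touching 180°.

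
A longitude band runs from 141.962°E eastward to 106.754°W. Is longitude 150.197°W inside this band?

Yes

Band width going east from +141.962° to -106.754°: ((-106.754 − 141.962) mod 360) = 111.284°.
Offset of -150.197° east of the west edge: ((-150.197 − 141.962) mod 360) = 67.841°.
67.841° ≤ 111.284° ⇒ inside.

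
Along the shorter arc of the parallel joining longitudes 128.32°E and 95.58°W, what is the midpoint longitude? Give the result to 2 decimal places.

163.63°W

Signed shortest Δλ from +128.32° to -95.58° is +136.10°.
Midpoint longitude = +128.32° + (+136.10°)/2 = +128.32° + 68.05° = +196.37°.
Normalise into (−180°, 180°]: -163.63°.
(The naïve average (+128.32 + -95.58)/2 = 16.37° is on the wrong side of the globe.)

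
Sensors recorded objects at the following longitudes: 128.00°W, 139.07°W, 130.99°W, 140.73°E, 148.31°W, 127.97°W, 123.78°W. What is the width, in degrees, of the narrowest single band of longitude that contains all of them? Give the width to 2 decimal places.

95.49°

Sort the longitudes: -148.31°, -139.07°, -130.99°, -128.00°, -127.97°, -123.78°, +140.73°.
Eastward gaps between consecutive values (wrapping around): 9.24°, 8.08°, 2.99°, 0.03°, 4.19°, 264.51°, 70.96°.
Largest gap = 264.51° ⇒ minimal covering band is its complement: 360° − 264.51° = 95.49°.
Band runs from +140.73° eastward to -123.78°, crossing the antimeridian.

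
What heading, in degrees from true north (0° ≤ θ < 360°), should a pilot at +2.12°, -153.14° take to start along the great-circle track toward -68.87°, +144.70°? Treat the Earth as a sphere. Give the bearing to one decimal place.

Δλ = 144.70 − -153.14 = 297.84°; wrapped into (−180°, 180°]: -62.16°.
θ = atan2( sin Δλ · cos φ₂ , cos φ₁ · sin φ₂ − sin φ₁ · cos φ₂ · cos Δλ )
  = atan2(-0.31876, -0.93835) = -161.237° → normalised to [0°, 360°): 198.763°.

198.8°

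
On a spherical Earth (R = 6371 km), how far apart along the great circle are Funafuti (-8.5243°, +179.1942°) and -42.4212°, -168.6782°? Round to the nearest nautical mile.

2134 nmi

Δλ = -168.6782 − 179.1942 = -347.8724°; wrapped into (−180°, 180°]: 12.1276°.
Δφ = -42.4212 − -8.5243 = -33.8969°.
a = sin²(Δφ/2) + cos φ₁ · cos φ₂ · sin²(Δλ/2) = 0.093125.
c = 2·atan2(√a, √(1−a)) = 0.62022 rad → d = 6371·c ≈ 3951.44 km ≈ 2133.60 nmi.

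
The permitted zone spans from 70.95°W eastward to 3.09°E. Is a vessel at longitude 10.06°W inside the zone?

Yes

Band width going east from -70.95° to +3.09°: ((3.09 − -70.95) mod 360) = 74.04°.
Offset of -10.06° east of the west edge: ((-10.06 − -70.95) mod 360) = 60.89°.
60.89° ≤ 74.04° ⇒ inside.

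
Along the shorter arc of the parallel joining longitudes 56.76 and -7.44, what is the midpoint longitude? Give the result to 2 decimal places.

+24.66°

Signed shortest Δλ from +56.76° to -7.44° is -64.20°.
Midpoint longitude = +56.76° + (-64.20°)/2 = +56.76° − 32.10° = +24.66°.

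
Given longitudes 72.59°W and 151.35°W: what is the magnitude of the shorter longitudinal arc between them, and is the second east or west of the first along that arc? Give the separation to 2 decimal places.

Raw difference: -151.35 − -72.59 = -78.76°.
Normalise into (−180°, 180°]: -78.76° stays -78.76°.
Negative ⇒ the second point lies to the west; separation 78.76°.

78.76° west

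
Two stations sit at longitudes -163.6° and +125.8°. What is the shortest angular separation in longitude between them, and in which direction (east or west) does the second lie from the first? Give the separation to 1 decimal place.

70.6° west

Raw difference: 125.8 − -163.6 = 289.4°.
Normalise into (−180°, 180°]: 289.4° − 360° = -70.6°.
Negative ⇒ the second point lies to the west; separation 70.6°.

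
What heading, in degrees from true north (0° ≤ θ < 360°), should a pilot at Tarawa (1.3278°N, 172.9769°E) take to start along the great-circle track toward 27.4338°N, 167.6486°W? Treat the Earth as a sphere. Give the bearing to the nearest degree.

34°

Δλ = -167.6486 − 172.9769 = -340.6255°; wrapped into (−180°, 180°]: 19.3745°.
θ = atan2( sin Δλ · cos φ₂ , cos φ₁ · sin φ₂ − sin φ₁ · cos φ₂ · cos Δλ )
  = atan2(0.29443, 0.44120) = 33.717° → normalised to [0°, 360°): 33.717°.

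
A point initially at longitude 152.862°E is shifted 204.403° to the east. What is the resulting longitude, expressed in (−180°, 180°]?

Start at +152.862°; shift +204.403° → +357.265°.
+357.265° lies outside (−180°, 180°]; subtract 360° → -2.735°.

2.735°W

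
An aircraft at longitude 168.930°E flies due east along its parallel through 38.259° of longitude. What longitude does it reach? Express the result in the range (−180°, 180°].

Start at +168.930°; shift +38.259° → +207.189°.
+207.189° lies outside (−180°, 180°]; subtract 360° → -152.811°.

152.811°W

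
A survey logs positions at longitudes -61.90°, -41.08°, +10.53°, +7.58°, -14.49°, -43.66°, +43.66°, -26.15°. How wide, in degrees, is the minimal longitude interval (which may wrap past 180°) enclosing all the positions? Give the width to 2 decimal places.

105.56°

Sort the longitudes: -61.90°, -43.66°, -41.08°, -26.15°, -14.49°, +7.58°, +10.53°, +43.66°.
Eastward gaps between consecutive values (wrapping around): 18.24°, 2.58°, 14.93°, 11.66°, 22.07°, 2.95°, 33.13°, 254.44°.
Largest gap = 254.44° ⇒ minimal covering band is its complement: 360° − 254.44° = 105.56°.
Band runs from -61.90° eastward to +43.66°.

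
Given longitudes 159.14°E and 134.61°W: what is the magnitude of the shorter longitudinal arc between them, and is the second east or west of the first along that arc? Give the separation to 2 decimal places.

66.25° east

Raw difference: -134.61 − 159.14 = -293.75°.
Normalise into (−180°, 180°]: -293.75° + 360° = 66.25°.
Positive ⇒ the second point lies to the east; separation 66.25°.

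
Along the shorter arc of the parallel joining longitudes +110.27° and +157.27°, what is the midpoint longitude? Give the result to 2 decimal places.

Signed shortest Δλ from +110.27° to +157.27° is +47.00°.
Midpoint longitude = +110.27° + (+47.00°)/2 = +110.27° + 23.50° = +133.77°.

+133.77°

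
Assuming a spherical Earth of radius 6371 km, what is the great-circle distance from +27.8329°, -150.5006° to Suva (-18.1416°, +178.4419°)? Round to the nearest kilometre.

6108 km

Δλ = 178.4419 − -150.5006 = 328.9425°; wrapped into (−180°, 180°]: -31.0575°.
Δφ = -18.1416 − 27.8329 = -45.9745°.
a = sin²(Δφ/2) + cos φ₁ · cos φ₂ · sin²(Δλ/2) = 0.212743.
c = 2·atan2(√a, √(1−a)) = 0.95879 rad → d = 6371·c ≈ 6108.43 km.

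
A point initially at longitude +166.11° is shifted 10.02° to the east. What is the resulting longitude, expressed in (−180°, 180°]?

Start at +166.11°; shift +10.02° → +176.13°.
+176.13° already lies in (−180°, 180°].

+176.13°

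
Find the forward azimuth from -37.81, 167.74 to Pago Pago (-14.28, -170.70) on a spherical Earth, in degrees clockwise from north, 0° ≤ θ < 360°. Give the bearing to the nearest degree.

45°

Δλ = -170.70 − 167.74 = -338.44°; wrapped into (−180°, 180°]: 21.56°.
θ = atan2( sin Δλ · cos φ₂ , cos φ₁ · sin φ₂ − sin φ₁ · cos φ₂ · cos Δλ )
  = atan2(0.35612, 0.35766) = 44.876° → normalised to [0°, 360°): 44.876°.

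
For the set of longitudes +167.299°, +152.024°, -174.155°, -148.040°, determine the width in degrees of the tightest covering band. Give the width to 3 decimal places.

59.936°

Sort the longitudes: -174.155°, -148.040°, +152.024°, +167.299°.
Eastward gaps between consecutive values (wrapping around): 26.115°, 300.064°, 15.275°, 18.546°.
Largest gap = 300.064° ⇒ minimal covering band is its complement: 360° − 300.064° = 59.936°.
Band runs from +152.024° eastward to -148.040°, crossing the antimeridian.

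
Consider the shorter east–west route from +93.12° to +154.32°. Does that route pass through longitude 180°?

No

Signed shortest Δλ = ((154.32 − 93.12 + 180) mod 360) − 180 = 61.2°.
Going east by 61.2° from +93.12° reaches +154.32° without touching 180°.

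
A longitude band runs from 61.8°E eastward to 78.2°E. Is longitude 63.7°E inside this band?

Yes

Band width going east from +61.8° to +78.2°: ((78.2 − 61.8) mod 360) = 16.4°.
Offset of +63.7° east of the west edge: ((63.7 − 61.8) mod 360) = 1.9°.
1.9° ≤ 16.4° ⇒ inside.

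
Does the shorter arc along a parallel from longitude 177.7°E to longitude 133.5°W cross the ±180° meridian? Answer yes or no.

Yes

Naïve |-133.5 − 177.7| = 311.2° > 180°, so the shorter arc goes the other way round — across 180°.
Signed shortest Δλ = ((-133.5 − 177.7 + 180) mod 360) − 180 = 48.8°.
Going east by 48.8° from +177.7° passes through 180° before reaching -133.5°.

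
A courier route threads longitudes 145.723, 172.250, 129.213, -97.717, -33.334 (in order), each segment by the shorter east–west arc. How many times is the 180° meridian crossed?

Leg 1: +145.723° → +172.250°, shortest Δλ = 26.527° (east) — does not cross 180°.
Leg 2: +172.250° → +129.213°, shortest Δλ = -43.037° (west) — does not cross 180°.
Leg 3: +129.213° → -97.717°, shortest Δλ = 133.07° (east) — crosses 180°.
Leg 4: -97.717° → -33.334°, shortest Δλ = 64.383° (east) — does not cross 180°.
Total crossings: 1.

1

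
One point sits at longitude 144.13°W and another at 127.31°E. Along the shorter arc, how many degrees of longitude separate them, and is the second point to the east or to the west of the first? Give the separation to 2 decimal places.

Raw difference: 127.31 − -144.13 = 271.44°.
Normalise into (−180°, 180°]: 271.44° − 360° = -88.56°.
Negative ⇒ the second point lies to the west; separation 88.56°.

88.56° west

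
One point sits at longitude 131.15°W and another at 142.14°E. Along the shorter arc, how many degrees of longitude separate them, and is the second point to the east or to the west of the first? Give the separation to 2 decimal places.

86.71° west

Raw difference: 142.14 − -131.15 = 273.29°.
Normalise into (−180°, 180°]: 273.29° − 360° = -86.71°.
Negative ⇒ the second point lies to the west; separation 86.71°.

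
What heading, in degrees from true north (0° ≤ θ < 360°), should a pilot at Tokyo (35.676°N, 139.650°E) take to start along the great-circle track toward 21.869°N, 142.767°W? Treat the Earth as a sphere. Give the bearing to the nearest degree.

78°

Δλ = -142.767 − 139.650 = -282.417°; wrapped into (−180°, 180°]: 77.583°.
θ = atan2( sin Δλ · cos φ₂ , cos φ₁ · sin φ₂ − sin φ₁ · cos φ₂ · cos Δλ )
  = atan2(0.90633, 0.18620) = 78.390° → normalised to [0°, 360°): 78.390°.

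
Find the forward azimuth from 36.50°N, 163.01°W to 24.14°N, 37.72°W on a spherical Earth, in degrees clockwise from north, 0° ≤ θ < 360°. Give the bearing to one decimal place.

Δλ = -37.72 − -163.01 = 125.29°.
θ = atan2( sin Δλ · cos φ₂ , cos φ₁ · sin φ₂ − sin φ₁ · cos φ₂ · cos Δλ )
  = atan2(0.74486, 0.64234) = 49.227° → normalised to [0°, 360°): 49.227°.

49.2°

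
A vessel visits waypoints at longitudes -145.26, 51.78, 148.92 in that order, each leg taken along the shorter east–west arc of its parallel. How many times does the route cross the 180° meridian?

Leg 1: -145.26° → +51.78°, shortest Δλ = -162.96° (west) — crosses 180°.
Leg 2: +51.78° → +148.92°, shortest Δλ = 97.14° (east) — does not cross 180°.
Total crossings: 1.

1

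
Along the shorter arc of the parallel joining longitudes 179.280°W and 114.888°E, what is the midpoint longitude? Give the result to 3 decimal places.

Signed shortest Δλ from -179.280° to +114.888° is -65.832°.
Midpoint longitude = -179.280° + (-65.832°)/2 = -179.280° − 32.916° = -212.196°.
Normalise into (−180°, 180°]: +147.804°.
(The naïve average (-179.280 + +114.888)/2 = -32.196° is on the wrong side of the globe.)

147.804°E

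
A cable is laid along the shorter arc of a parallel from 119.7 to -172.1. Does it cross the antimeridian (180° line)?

Naïve |-172.1 − 119.7| = 291.8° > 180°, so the shorter arc goes the other way round — across 180°.
Signed shortest Δλ = ((-172.1 − 119.7 + 180) mod 360) − 180 = 68.2°.
Going east by 68.2° from +119.7° passes through 180° before reaching -172.1°.

Yes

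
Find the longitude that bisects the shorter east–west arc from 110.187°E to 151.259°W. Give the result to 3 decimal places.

159.464°E

Signed shortest Δλ from +110.187° to -151.259° is +98.554°.
Midpoint longitude = +110.187° + (+98.554°)/2 = +110.187° + 49.277° = +159.464°.
(The naïve average (+110.187 + -151.259)/2 = -20.536° is on the wrong side of the globe.)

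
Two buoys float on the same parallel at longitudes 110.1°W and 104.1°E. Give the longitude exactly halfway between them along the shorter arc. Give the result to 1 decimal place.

Signed shortest Δλ from -110.1° to +104.1° is -145.8°.
Midpoint longitude = -110.1° + (-145.8°)/2 = -110.1° − 72.9° = -183.0°.
Normalise into (−180°, 180°]: +177.0°.
(The naïve average (-110.1 + +104.1)/2 = -3.0° is on the wrong side of the globe.)

177.0°E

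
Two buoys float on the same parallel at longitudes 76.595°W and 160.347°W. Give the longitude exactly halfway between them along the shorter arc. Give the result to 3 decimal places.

Signed shortest Δλ from -76.595° to -160.347° is -83.752°.
Midpoint longitude = -76.595° + (-83.752°)/2 = -76.595° − 41.876° = -118.471°.

118.471°W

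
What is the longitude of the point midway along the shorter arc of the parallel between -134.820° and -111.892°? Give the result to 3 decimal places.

-123.356°

Signed shortest Δλ from -134.820° to -111.892° is +22.928°.
Midpoint longitude = -134.820° + (+22.928°)/2 = -134.820° + 11.464° = -123.356°.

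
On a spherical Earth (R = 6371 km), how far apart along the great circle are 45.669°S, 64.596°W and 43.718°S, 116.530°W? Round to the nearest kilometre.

4038 km

Δλ = -116.530 − -64.596 = -51.934°.
Δφ = -43.718 − -45.669 = 1.951°.
a = sin²(Δφ/2) + cos φ₁ · cos φ₂ · sin²(Δλ/2) = 0.097118.
c = 2·atan2(√a, √(1−a)) = 0.63383 rad → d = 6371·c ≈ 4038.14 km.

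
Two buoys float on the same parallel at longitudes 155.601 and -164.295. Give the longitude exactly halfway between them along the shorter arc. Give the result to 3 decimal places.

Signed shortest Δλ from +155.601° to -164.295° is +40.104°.
Midpoint longitude = +155.601° + (+40.104°)/2 = +155.601° + 20.052° = +175.653°.
(The naïve average (+155.601 + -164.295)/2 = -4.347° is on the wrong side of the globe.)

+175.653°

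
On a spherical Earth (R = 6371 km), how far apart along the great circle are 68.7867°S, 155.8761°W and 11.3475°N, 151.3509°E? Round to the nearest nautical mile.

Δλ = 151.3509 − -155.8761 = 307.2270°; wrapped into (−180°, 180°]: -52.7730°.
Δφ = 11.3475 − -68.7867 = 80.1342°.
a = sin²(Δφ/2) + cos φ₁ · cos φ₂ · sin²(Δλ/2) = 0.484401.
c = 2·atan2(√a, √(1−a)) = 1.53959 rad → d = 6371·c ≈ 9808.74 km ≈ 5296.30 nmi.

5296 nmi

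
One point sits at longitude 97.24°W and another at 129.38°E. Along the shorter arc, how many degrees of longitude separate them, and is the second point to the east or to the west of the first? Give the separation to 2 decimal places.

Raw difference: 129.38 − -97.24 = 226.62°.
Normalise into (−180°, 180°]: 226.62° − 360° = -133.38°.
Negative ⇒ the second point lies to the west; separation 133.38°.

133.38° west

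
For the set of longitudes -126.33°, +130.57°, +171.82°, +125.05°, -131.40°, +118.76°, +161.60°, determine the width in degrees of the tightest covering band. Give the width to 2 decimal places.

Sort the longitudes: -131.40°, -126.33°, +118.76°, +125.05°, +130.57°, +161.60°, +171.82°.
Eastward gaps between consecutive values (wrapping around): 5.07°, 245.09°, 6.29°, 5.52°, 31.03°, 10.22°, 56.78°.
Largest gap = 245.09° ⇒ minimal covering band is its complement: 360° − 245.09° = 114.91°.
Band runs from +118.76° eastward to -126.33°, crossing the antimeridian.

114.91°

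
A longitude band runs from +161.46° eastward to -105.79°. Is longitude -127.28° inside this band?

Yes

Band width going east from +161.46° to -105.79°: ((-105.79 − 161.46) mod 360) = 92.75°.
Offset of -127.28° east of the west edge: ((-127.28 − 161.46) mod 360) = 71.26°.
71.26° ≤ 92.75° ⇒ inside.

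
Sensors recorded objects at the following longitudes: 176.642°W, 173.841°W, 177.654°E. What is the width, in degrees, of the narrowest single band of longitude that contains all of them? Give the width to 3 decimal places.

8.505°

Sort the longitudes: -176.642°, -173.841°, +177.654°.
Eastward gaps between consecutive values (wrapping around): 2.801°, 351.495°, 5.704°.
Largest gap = 351.495° ⇒ minimal covering band is its complement: 360° − 351.495° = 8.505°.
Band runs from +177.654° eastward to -173.841°, crossing the antimeridian.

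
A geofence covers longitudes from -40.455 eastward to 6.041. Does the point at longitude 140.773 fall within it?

Band width going east from -40.455° to +6.041°: ((6.041 − -40.455) mod 360) = 46.496°.
Offset of +140.773° east of the west edge: ((140.773 − -40.455) mod 360) = 181.228°.
181.228° > 46.496° ⇒ outside.

No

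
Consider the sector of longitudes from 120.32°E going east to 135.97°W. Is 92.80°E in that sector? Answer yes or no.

No

Band width going east from +120.32° to -135.97°: ((-135.97 − 120.32) mod 360) = 103.71°.
Offset of +92.80° east of the west edge: ((92.80 − 120.32) mod 360) = 332.48°.
332.48° > 103.71° ⇒ outside.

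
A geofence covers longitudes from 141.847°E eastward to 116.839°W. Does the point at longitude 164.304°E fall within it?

Yes

Band width going east from +141.847° to -116.839°: ((-116.839 − 141.847) mod 360) = 101.314°.
Offset of +164.304° east of the west edge: ((164.304 − 141.847) mod 360) = 22.457°.
22.457° ≤ 101.314° ⇒ inside.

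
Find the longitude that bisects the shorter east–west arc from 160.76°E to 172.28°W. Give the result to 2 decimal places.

Signed shortest Δλ from +160.76° to -172.28° is +26.96°.
Midpoint longitude = +160.76° + (+26.96°)/2 = +160.76° + 13.48° = +174.24°.
(The naïve average (+160.76 + -172.28)/2 = -5.76° is on the wrong side of the globe.)

174.24°E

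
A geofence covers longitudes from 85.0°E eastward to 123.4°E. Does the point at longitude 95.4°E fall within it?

Band width going east from +85.0° to +123.4°: ((123.4 − 85.0) mod 360) = 38.4°.
Offset of +95.4° east of the west edge: ((95.4 − 85.0) mod 360) = 10.4°.
10.4° ≤ 38.4° ⇒ inside.

Yes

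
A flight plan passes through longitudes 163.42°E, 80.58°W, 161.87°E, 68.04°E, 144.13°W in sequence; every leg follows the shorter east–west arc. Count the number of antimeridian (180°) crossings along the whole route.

3

Leg 1: +163.42° → -80.58°, shortest Δλ = 116.0° (east) — crosses 180°.
Leg 2: -80.58° → +161.87°, shortest Δλ = -117.55° (west) — crosses 180°.
Leg 3: +161.87° → +68.04°, shortest Δλ = -93.83° (west) — does not cross 180°.
Leg 4: +68.04° → -144.13°, shortest Δλ = 147.83° (east) — crosses 180°.
Total crossings: 3.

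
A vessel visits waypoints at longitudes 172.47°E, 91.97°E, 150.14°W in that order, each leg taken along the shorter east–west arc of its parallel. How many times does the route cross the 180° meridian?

1

Leg 1: +172.47° → +91.97°, shortest Δλ = -80.5° (west) — does not cross 180°.
Leg 2: +91.97° → -150.14°, shortest Δλ = 117.89° (east) — crosses 180°.
Total crossings: 1.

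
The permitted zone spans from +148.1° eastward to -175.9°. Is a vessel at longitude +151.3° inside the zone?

Yes

Band width going east from +148.1° to -175.9°: ((-175.9 − 148.1) mod 360) = 36.0°.
Offset of +151.3° east of the west edge: ((151.3 − 148.1) mod 360) = 3.2°.
3.2° ≤ 36.0° ⇒ inside.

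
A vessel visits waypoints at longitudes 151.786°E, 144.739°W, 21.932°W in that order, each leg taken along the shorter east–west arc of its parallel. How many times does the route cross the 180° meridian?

Leg 1: +151.786° → -144.739°, shortest Δλ = 63.475° (east) — crosses 180°.
Leg 2: -144.739° → -21.932°, shortest Δλ = 122.807° (east) — does not cross 180°.
Total crossings: 1.

1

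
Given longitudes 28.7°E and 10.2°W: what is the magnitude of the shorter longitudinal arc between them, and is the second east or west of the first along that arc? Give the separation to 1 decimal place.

38.9° west

Raw difference: -10.2 − 28.7 = -38.9°.
Normalise into (−180°, 180°]: -38.9° stays -38.9°.
Negative ⇒ the second point lies to the west; separation 38.9°.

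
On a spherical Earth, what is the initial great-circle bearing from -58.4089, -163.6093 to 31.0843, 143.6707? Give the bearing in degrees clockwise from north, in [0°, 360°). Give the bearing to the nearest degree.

Δλ = 143.6707 − -163.6093 = 307.2800°; wrapped into (−180°, 180°]: -52.7200°.
θ = atan2( sin Δλ · cos φ₂ , cos φ₁ · sin φ₂ − sin φ₁ · cos φ₂ · cos Δλ )
  = atan2(-0.68143, 0.71233) = -43.730° → normalised to [0°, 360°): 316.270°.

316°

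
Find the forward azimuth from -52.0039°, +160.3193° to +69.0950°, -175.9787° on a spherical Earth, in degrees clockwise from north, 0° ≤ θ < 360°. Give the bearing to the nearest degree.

10°

Δλ = -175.9787 − 160.3193 = -336.2980°; wrapped into (−180°, 180°]: 23.7020°.
θ = atan2( sin Δλ · cos φ₂ , cos φ₁ · sin φ₂ − sin φ₁ · cos φ₂ · cos Δλ )
  = atan2(0.14343, 0.83256) = 9.775° → normalised to [0°, 360°): 9.775°.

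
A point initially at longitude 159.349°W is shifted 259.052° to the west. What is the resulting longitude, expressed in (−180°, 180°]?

Start at -159.349°; shift −259.052° → -418.401°.
-418.401° lies outside (−180°, 180°]; add 360° → -58.401°.

58.401°W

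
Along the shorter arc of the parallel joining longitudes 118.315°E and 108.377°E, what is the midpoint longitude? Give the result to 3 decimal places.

113.346°E

Signed shortest Δλ from +118.315° to +108.377° is -9.938°.
Midpoint longitude = +118.315° + (-9.938°)/2 = +118.315° − 4.969° = +113.346°.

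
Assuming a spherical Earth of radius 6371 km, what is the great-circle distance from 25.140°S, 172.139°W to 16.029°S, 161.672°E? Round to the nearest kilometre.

2902 km

Δλ = 161.672 − -172.139 = 333.811°; wrapped into (−180°, 180°]: -26.189°.
Δφ = -16.029 − -25.140 = 9.111°.
a = sin²(Δφ/2) + cos φ₁ · cos φ₂ · sin²(Δλ/2) = 0.050968.
c = 2·atan2(√a, √(1−a)) = 0.45545 rad → d = 6371·c ≈ 2901.66 km.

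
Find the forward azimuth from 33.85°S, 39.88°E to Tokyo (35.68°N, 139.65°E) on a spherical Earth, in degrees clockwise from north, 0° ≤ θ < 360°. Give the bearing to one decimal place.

63.0°

Δλ = 139.65 − 39.88 = 99.77°.
θ = atan2( sin Δλ · cos φ₂ , cos φ₁ · sin φ₂ − sin φ₁ · cos φ₂ · cos Δλ )
  = atan2(0.80051, 0.40762) = 63.015° → normalised to [0°, 360°): 63.015°.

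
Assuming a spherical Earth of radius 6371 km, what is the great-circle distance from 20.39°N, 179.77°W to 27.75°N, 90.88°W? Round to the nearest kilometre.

Δλ = -90.88 − -179.77 = 88.89°.
Δφ = 27.75 − 20.39 = 7.36°.
a = sin²(Δφ/2) + cos φ₁ · cos φ₂ · sin²(Δλ/2) = 0.410853.
c = 2·atan2(√a, √(1−a)) = 1.39154 rad → d = 6371·c ≈ 8865.53 km.

8866 km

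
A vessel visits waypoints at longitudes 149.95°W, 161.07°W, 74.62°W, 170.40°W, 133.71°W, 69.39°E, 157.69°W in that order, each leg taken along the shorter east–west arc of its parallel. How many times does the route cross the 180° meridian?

2

Leg 1: -149.95° → -161.07°, shortest Δλ = -11.12° (west) — does not cross 180°.
Leg 2: -161.07° → -74.62°, shortest Δλ = 86.45° (east) — does not cross 180°.
Leg 3: -74.62° → -170.40°, shortest Δλ = -95.78° (west) — does not cross 180°.
Leg 4: -170.40° → -133.71°, shortest Δλ = 36.69° (east) — does not cross 180°.
Leg 5: -133.71° → +69.39°, shortest Δλ = -156.9° (west) — crosses 180°.
Leg 6: +69.39° → -157.69°, shortest Δλ = 132.92° (east) — crosses 180°.
Total crossings: 2.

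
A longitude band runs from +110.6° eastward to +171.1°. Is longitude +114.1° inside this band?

Yes

Band width going east from +110.6° to +171.1°: ((171.1 − 110.6) mod 360) = 60.5°.
Offset of +114.1° east of the west edge: ((114.1 − 110.6) mod 360) = 3.5°.
3.5° ≤ 60.5° ⇒ inside.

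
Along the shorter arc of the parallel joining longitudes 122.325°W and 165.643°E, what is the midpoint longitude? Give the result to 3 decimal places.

158.341°W

Signed shortest Δλ from -122.325° to +165.643° is -72.032°.
Midpoint longitude = -122.325° + (-72.032°)/2 = -122.325° − 36.016° = -158.341°.
(The naïve average (-122.325 + +165.643)/2 = 21.659° is on the wrong side of the globe.)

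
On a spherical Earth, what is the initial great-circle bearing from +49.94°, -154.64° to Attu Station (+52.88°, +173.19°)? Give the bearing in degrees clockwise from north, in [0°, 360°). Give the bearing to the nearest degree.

291°

Δλ = 173.19 − -154.64 = 327.83°; wrapped into (−180°, 180°]: -32.17°.
θ = atan2( sin Δλ · cos φ₂ , cos φ₁ · sin φ₂ − sin φ₁ · cos φ₂ · cos Δλ )
  = atan2(-0.32132, 0.12220) = -69.177° → normalised to [0°, 360°): 290.823°.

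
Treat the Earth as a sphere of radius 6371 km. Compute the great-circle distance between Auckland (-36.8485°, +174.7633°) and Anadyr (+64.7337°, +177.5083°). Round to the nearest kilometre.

Δλ = 177.5083 − 174.7633 = 2.7450°.
Δφ = 64.7337 − -36.8485 = 101.5822°.
a = sin²(Δφ/2) + cos φ₁ · cos φ₂ · sin²(Δλ/2) = 0.600583.
c = 2·atan2(√a, √(1−a)) = 1.77334 rad → d = 6371·c ≈ 11297.97 km.

11298 km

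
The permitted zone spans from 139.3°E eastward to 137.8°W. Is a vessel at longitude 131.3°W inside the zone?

No

Band width going east from +139.3° to -137.8°: ((-137.8 − 139.3) mod 360) = 82.9°.
Offset of -131.3° east of the west edge: ((-131.3 − 139.3) mod 360) = 89.4°.
89.4° > 82.9° ⇒ outside.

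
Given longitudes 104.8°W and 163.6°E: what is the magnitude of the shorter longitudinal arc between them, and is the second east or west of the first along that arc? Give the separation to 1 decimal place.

91.6° west

Raw difference: 163.6 − -104.8 = 268.4°.
Normalise into (−180°, 180°]: 268.4° − 360° = -91.6°.
Negative ⇒ the second point lies to the west; separation 91.6°.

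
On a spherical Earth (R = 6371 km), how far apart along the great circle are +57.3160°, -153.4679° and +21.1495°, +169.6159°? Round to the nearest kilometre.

Δλ = 169.6159 − -153.4679 = 323.0838°; wrapped into (−180°, 180°]: -36.9162°.
Δφ = 21.1495 − 57.3160 = -36.1665°.
a = sin²(Δφ/2) + cos φ₁ · cos φ₂ · sin²(Δλ/2) = 0.146833.
c = 2·atan2(√a, √(1−a)) = 0.78649 rad → d = 6371·c ≈ 5010.72 km.

5011 km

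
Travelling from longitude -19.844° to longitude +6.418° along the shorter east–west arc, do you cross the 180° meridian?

No

Signed shortest Δλ = ((6.418 − -19.844 + 180) mod 360) − 180 = 26.262°.
Going east by 26.262° from -19.844° reaches +6.418° without touching 180°.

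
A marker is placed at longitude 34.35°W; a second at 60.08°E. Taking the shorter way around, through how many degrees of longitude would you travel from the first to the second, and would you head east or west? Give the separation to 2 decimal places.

94.43° east

Raw difference: 60.08 − -34.35 = 94.43°.
Normalise into (−180°, 180°]: 94.43° stays 94.43°.
Positive ⇒ the second point lies to the east; separation 94.43°.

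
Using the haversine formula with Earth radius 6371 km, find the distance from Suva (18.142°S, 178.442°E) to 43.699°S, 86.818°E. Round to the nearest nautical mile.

Δλ = 86.818 − 178.442 = -91.624°.
Δφ = -43.699 − -18.142 = -25.557°.
a = sin²(Δφ/2) + cos φ₁ · cos φ₂ · sin²(Δλ/2) = 0.402176.
c = 2·atan2(√a, √(1−a)) = 1.37388 rad → d = 6371·c ≈ 8752.98 km ≈ 4726.23 nmi.

4726 nmi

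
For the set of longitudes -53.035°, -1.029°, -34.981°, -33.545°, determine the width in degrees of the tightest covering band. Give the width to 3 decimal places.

52.006°

Sort the longitudes: -53.035°, -34.981°, -33.545°, -1.029°.
Eastward gaps between consecutive values (wrapping around): 18.054°, 1.436°, 32.516°, 307.994°.
Largest gap = 307.994° ⇒ minimal covering band is its complement: 360° − 307.994° = 52.006°.
Band runs from -53.035° eastward to -1.029°.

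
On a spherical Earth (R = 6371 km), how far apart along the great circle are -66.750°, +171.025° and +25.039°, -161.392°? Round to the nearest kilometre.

10466 km

Δλ = -161.392 − 171.025 = -332.417°; wrapped into (−180°, 180°]: 27.583°.
Δφ = 25.039 − -66.750 = 91.789°.
a = sin²(Δφ/2) + cos φ₁ · cos φ₂ · sin²(Δλ/2) = 0.535934.
c = 2·atan2(√a, √(1−a)) = 1.64273 rad → d = 6371·c ≈ 10465.81 km.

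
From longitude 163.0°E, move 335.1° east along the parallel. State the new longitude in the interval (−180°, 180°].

Start at +163.0°; shift +335.1° → +498.1°.
+498.1° lies outside (−180°, 180°]; subtract 360° → +138.1°.

138.1°E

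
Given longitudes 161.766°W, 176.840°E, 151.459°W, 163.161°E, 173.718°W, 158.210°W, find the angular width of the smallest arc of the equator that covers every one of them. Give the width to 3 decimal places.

45.380°

Sort the longitudes: -173.718°, -161.766°, -158.210°, -151.459°, +163.161°, +176.840°.
Eastward gaps between consecutive values (wrapping around): 11.952°, 3.556°, 6.751°, 314.620°, 13.679°, 9.442°.
Largest gap = 314.620° ⇒ minimal covering band is its complement: 360° − 314.620° = 45.380°.
Band runs from +163.161° eastward to -151.459°, crossing the antimeridian.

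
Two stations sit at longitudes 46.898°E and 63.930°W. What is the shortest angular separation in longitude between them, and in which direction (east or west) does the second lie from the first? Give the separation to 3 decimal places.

Raw difference: -63.930 − 46.898 = -110.828°.
Normalise into (−180°, 180°]: -110.828° stays -110.828°.
Negative ⇒ the second point lies to the west; separation 110.828°.

110.828° west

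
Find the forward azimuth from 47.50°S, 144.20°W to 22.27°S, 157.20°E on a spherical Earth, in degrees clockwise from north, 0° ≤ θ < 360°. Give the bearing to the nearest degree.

277°

Δλ = 157.20 − -144.20 = 301.40°; wrapped into (−180°, 180°]: -58.60°.
θ = atan2( sin Δλ · cos φ₂ , cos φ₁ · sin φ₂ − sin φ₁ · cos φ₂ · cos Δλ )
  = atan2(-0.78988, 0.09945) = -82.824° → normalised to [0°, 360°): 277.176°.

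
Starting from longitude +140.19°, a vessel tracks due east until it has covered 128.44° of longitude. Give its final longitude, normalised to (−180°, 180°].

Start at +140.19°; shift +128.44° → +268.63°.
+268.63° lies outside (−180°, 180°]; subtract 360° → -91.37°.

-91.37°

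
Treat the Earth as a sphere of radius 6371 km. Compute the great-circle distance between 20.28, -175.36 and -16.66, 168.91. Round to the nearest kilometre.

Δλ = 168.91 − -175.36 = 344.27°; wrapped into (−180°, 180°]: -15.73°.
Δφ = -16.66 − 20.28 = -36.94°.
a = sin²(Δφ/2) + cos φ₁ · cos φ₂ · sin²(Δλ/2) = 0.117194.
c = 2·atan2(√a, √(1−a)) = 0.69881 rad → d = 6371·c ≈ 4452.09 km.

4452 km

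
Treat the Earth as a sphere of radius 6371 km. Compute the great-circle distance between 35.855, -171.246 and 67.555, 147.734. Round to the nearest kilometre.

Δλ = 147.734 − -171.246 = 318.980°; wrapped into (−180°, 180°]: -41.020°.
Δφ = 67.555 − 35.855 = 31.700°.
a = sin²(Δφ/2) + cos φ₁ · cos φ₂ · sin²(Δλ/2) = 0.112582.
c = 2·atan2(√a, √(1−a)) = 0.68434 rad → d = 6371·c ≈ 4359.94 km.

4360 km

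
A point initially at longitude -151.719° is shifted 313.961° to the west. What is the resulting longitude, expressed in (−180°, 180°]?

Start at -151.719°; shift −313.961° → -465.680°.
-465.680° lies outside (−180°, 180°]; add 360° → -105.680°.

-105.680°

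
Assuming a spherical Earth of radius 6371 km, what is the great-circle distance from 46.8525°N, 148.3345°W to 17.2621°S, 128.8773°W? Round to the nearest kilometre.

7391 km

Δλ = -128.8773 − -148.3345 = 19.4572°.
Δφ = -17.2621 − 46.8525 = -64.1146°.
a = sin²(Δφ/2) + cos φ₁ · cos φ₂ · sin²(Δλ/2) = 0.300362.
c = 2·atan2(√a, √(1−a)) = 1.16007 rad → d = 6371·c ≈ 7390.80 km.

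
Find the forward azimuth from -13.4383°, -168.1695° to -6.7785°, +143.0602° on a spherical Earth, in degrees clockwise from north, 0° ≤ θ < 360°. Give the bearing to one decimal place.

272.9°

Δλ = 143.0602 − -168.1695 = 311.2297°; wrapped into (−180°, 180°]: -48.7703°.
θ = atan2( sin Δλ · cos φ₂ , cos φ₁ · sin φ₂ − sin φ₁ · cos φ₂ · cos Δλ )
  = atan2(-0.74682, 0.03730) = -87.141° → normalised to [0°, 360°): 272.859°.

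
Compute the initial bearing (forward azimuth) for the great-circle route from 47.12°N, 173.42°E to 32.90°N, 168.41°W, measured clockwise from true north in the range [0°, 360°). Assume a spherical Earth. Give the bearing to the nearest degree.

129°

Δλ = -168.41 − 173.42 = -341.83°; wrapped into (−180°, 180°]: 18.17°.
θ = atan2( sin Δλ · cos φ₂ , cos φ₁ · sin φ₂ − sin φ₁ · cos φ₂ · cos Δλ )
  = atan2(0.26182, -0.21497) = 129.387° → normalised to [0°, 360°): 129.387°.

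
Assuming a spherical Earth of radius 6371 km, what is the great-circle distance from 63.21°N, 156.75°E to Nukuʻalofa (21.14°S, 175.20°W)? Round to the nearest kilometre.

Δλ = -175.20 − 156.75 = -331.95°; wrapped into (−180°, 180°]: 28.05°.
Δφ = -21.14 − 63.21 = -84.35°.
a = sin²(Δφ/2) + cos φ₁ · cos φ₂ · sin²(Δλ/2) = 0.475464.
c = 2·atan2(√a, √(1−a)) = 1.52171 rad → d = 6371·c ≈ 9694.78 km.

9695 km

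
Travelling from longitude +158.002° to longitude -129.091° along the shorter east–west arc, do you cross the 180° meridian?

Naïve |-129.091 − 158.002| = 287.093° > 180°, so the shorter arc goes the other way round — across 180°.
Signed shortest Δλ = ((-129.091 − 158.002 + 180) mod 360) − 180 = 72.907°.
Going east by 72.907° from +158.002° passes through 180° before reaching -129.091°.

Yes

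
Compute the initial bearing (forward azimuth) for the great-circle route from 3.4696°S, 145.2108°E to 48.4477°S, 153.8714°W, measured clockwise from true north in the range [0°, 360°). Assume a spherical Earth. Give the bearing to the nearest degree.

141°

Δλ = -153.8714 − 145.2108 = -299.0822°; wrapped into (−180°, 180°]: 60.9178°.
θ = atan2( sin Δλ · cos φ₂ , cos φ₁ · sin φ₂ − sin φ₁ · cos φ₂ · cos Δλ )
  = atan2(0.57968, -0.72747) = 141.451° → normalised to [0°, 360°): 141.451°.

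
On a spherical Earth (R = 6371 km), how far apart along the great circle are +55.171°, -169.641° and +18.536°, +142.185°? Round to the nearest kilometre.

Δλ = 142.185 − -169.641 = 311.826°; wrapped into (−180°, 180°]: -48.174°.
Δφ = 18.536 − 55.171 = -36.635°.
a = sin²(Δφ/2) + cos φ₁ · cos φ₂ · sin²(Δλ/2) = 0.188968.
c = 2·atan2(√a, √(1−a)) = 0.89942 rad → d = 6371·c ≈ 5730.21 km.

5730 km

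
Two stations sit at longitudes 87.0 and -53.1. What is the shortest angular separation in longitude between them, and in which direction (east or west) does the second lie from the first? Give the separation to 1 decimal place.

Raw difference: -53.1 − 87.0 = -140.1°.
Normalise into (−180°, 180°]: -140.1° stays -140.1°.
Negative ⇒ the second point lies to the west; separation 140.1°.

140.1° west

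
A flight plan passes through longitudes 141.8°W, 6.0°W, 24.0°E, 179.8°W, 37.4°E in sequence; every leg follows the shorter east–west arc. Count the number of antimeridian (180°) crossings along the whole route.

2

Leg 1: -141.8° → -6.0°, shortest Δλ = 135.8° (east) — does not cross 180°.
Leg 2: -6.0° → +24.0°, shortest Δλ = 30.0° (east) — does not cross 180°.
Leg 3: +24.0° → -179.8°, shortest Δλ = 156.2° (east) — crosses 180°.
Leg 4: -179.8° → +37.4°, shortest Δλ = -142.8° (west) — crosses 180°.
Total crossings: 2.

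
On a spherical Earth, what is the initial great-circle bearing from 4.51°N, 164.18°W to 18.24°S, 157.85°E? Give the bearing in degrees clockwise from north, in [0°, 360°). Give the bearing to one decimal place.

Δλ = 157.85 − -164.18 = 322.03°; wrapped into (−180°, 180°]: -37.97°.
θ = atan2( sin Δλ · cos φ₂ , cos φ₁ · sin φ₂ − sin φ₁ · cos φ₂ · cos Δλ )
  = atan2(-0.58433, -0.37090) = -122.405° → normalised to [0°, 360°): 237.595°.

237.6°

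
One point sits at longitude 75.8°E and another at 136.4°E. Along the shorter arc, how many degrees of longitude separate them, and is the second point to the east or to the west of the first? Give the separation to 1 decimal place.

60.6° east

Raw difference: 136.4 − 75.8 = 60.6°.
Normalise into (−180°, 180°]: 60.6° stays 60.6°.
Positive ⇒ the second point lies to the east; separation 60.6°.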